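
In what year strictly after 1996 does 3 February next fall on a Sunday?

From one year to the next, a fixed date's weekday advances by 1, or by 2 when a Feb 29 lies between the two dates.
1996: February 3 is Saturday.
1997: Monday (+2)
1998: Tuesday (+1)
1999: Wednesday (+1)
2000: Thursday (+1)
2001: Saturday (+2)
2002: Sunday (+1)
3 February falls on a Sunday in 2002.

2002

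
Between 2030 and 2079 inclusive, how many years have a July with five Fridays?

22

July has 31 days; it has five Fridays when Friday falls among the first (month-length − 28) days — i.e. when July 1 is one of Friday/Thursday/Wednesday.
July 1 by year: 2030:Mon 2031:Tue 2032:Thu✓ 2033:Fri✓ 2034:Sat 2035:Sun 2036:Tue 2037:Wed✓ 2038:Thu✓ 2039:Fri✓ 2040:Sun 2041:Mon 2042:Tue 2043:Wed✓ 2044:Fri✓ …(20 more)… 2065:Wed✓ 2066:Thu✓ 2067:Fri✓ 2068:Sun 2069:Mon 2070:Tue 2071:Wed✓ 2072:Fri✓ 2073:Sat 2074:Sun 2075:Mon 2076:Wed✓ 2077:Thu✓ 2078:Fri✓ 2079:Sat
Years with five Fridays: 2032, 2033, 2037, 2038, 2039, 2043, 2044, 2048, 2049, 2050, 2054, 2055, 2060, 2061, 2065, 2066, 2067, 2071, 2072, 2076, 2077, 2078 → 22.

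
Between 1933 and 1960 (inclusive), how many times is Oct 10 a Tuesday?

4

Track Oct 10's weekday year by year (advancing +1, or +2 across a Feb 29):
  1933: Tue ✓  1934: Wed (+1)  1935: Thu (+1)  1936: Sat (+2)  1937: Sun (+1)
  1938: Mon (+1)  1939: Tue (+1) ✓  1940: Thu (+2)  1941: Fri (+1)  1942: Sat (+1)
  1943: Sun (+1)  1944: Tue (+2) ✓  1945: Wed (+1)  1946: Thu (+1)  1947: Fri (+1)
  1948: Sun (+2)  1949: Mon (+1)  1950: Tue (+1) ✓  1951: Wed (+1)  1952: Fri (+2)
  1953: Sat (+1)  1954: Sun (+1)  1955: Mon (+1)  1956: Wed (+2)  1957: Thu (+1)
  1958: Fri (+1)  1959: Sat (+1)  1960: Mon (+2)
Tuesday years: 1933, 1939, 1944, 1950 — 4 in total.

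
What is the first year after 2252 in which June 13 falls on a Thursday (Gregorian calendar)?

From one year to the next, a fixed date's weekday advances by 1, or by 2 when a Feb 29 lies between the two dates.
2252: June 13 is Sunday.
2253: Monday (+1)
2254: Tuesday (+1)
2255: Wednesday (+1)
2256: Friday (+2)
2257: Saturday (+1)
2258: Sunday (+1)
2259: Monday (+1)
2260: Wednesday (+2)
2261: Thursday (+1)
June 13 falls on a Thursday in 2261.

2261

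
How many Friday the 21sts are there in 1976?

Check the 21st of each month of 1976: Jan 21: Wed, Feb 21: Sat, Mar 21: Sun, Apr 21: Wed, May 21: Fri, Jun 21: Mon, Jul 21: Wed, Aug 21: Sat, Sep 21: Tue, Oct 21: Thu, Nov 21: Sun, Dec 21: Tue.
Friday occurs in May — 1 month.

1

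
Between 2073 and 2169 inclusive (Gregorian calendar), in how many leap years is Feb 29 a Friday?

Leap years in 2073–2169: 23 of them.
Feb 29 weekday advances by 5 (mod 7) from one leap year to the next four years later (or differs when a century non-leap intervenes).
Leap-day weekdays: 2076:Sat 2080:Thu 2084:Tue 2088:Sun 2092:Fri✓ 2096:Wed 2104:Fri✓ 2108:Wed 2112:Mon 2116:Sat 2120:Thu 2124:Tue 2128:Sun 2132:Fri✓ 2136:Wed 2140:Mon 2144:Sat 2148:Thu 2152:Tue 2156:Sun 2160:Fri✓ 2164:Wed 2168:Mon
Friday: 2092, 2104, 2132, 2160 → 4.

4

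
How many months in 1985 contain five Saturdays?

4

A month of length L has five Saturdays iff its first Saturday is on day ≤ L−28 (so day 1–3 in a 31-day month, 1–2 in a 30-day month, day 1 in a leap February).
Checking each month of 1985: Jan starts Tue (31d); Feb starts Fri (28d); Mar starts Fri (31d) ✓; Apr starts Mon (30d); May starts Wed (31d); Jun starts Sat (30d) ✓; Jul starts Mon (31d); Aug starts Thu (31d) ✓; Sep starts Sun (30d); Oct starts Tue (31d); Nov starts Fri (30d) ✓; Dec starts Sun (31d).
Five-Saturday months: March, June, August, November → 4.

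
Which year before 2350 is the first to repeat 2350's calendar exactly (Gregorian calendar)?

Two years share a calendar iff Jan 1 falls on the same weekday and both are leap or both are common. 2350: Jan 1 is Sunday, common year.
2349: Jan 1 Saturday, common
2348: Jan 1 Thursday, leap
2347: Jan 1 Wednesday, common
2346: Jan 1 Tuesday, common
2345: Jan 1 Monday, common
2344: Jan 1 Saturday, leap
2343: Jan 1 Friday, common
2342: Jan 1 Thursday, common
2341: Jan 1 Wednesday, common
2340: Jan 1 Monday, leap
2339: Jan 1 Sunday, common
2339 matches on both conditions.

2339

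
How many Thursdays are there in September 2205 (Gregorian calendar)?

4

September 2205 has 30 days and begins on Sunday.
The first Thursday is September 5.
Thursdays fall on 5, 12, 19, 26 — that's 4.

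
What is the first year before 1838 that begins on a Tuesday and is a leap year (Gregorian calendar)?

1828

Jan 1 advances by 2 weekdays after a leap year and by 1 after a common year.
1838: Jan 1 is Monday.
1837: Sunday
1836: Friday (leap)
1835: Thursday
1834: Wednesday
1833: Tuesday
1832: Sunday (leap)
1831: Saturday
1830: Friday
1829: Thursday
1828: Tuesday (leap)
1828 begins on a Tuesday and is a leap year.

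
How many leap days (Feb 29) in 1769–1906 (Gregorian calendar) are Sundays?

Leap years in 1769–1906: 32 of them.
Feb 29 weekday advances by 5 (mod 7) from one leap year to the next four years later (or differs when a century non-leap intervenes).
Leap-day weekdays: 1772:Sat 1776:Thu 1780:Tue 1784:Sun✓ 1788:Fri 1792:Wed 1796:Mon 1804:Wed 1808:Mon 1812:Sat 1816:Thu 1820:Tue 1824:Sun✓ …(6 more)… 1852:Sun✓ 1856:Fri 1860:Wed 1864:Mon 1868:Sat 1872:Thu 1876:Tue 1880:Sun✓ 1884:Fri 1888:Wed 1892:Mon 1896:Sat 1904:Mon
Sunday: 1784, 1824, 1852, 1880 → 4.

4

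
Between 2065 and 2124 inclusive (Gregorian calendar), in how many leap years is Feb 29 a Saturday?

Leap years in 2065–2124: 14 of them.
Feb 29 weekday advances by 5 (mod 7) from one leap year to the next four years later (or differs when a century non-leap intervenes).
Leap-day weekdays: 2068:Wed 2072:Mon 2076:Sat✓ 2080:Thu 2084:Tue 2088:Sun 2092:Fri 2096:Wed 2104:Fri 2108:Wed 2112:Mon 2116:Sat✓ 2120:Thu 2124:Tue
Saturday: 2076, 2116 → 2.

2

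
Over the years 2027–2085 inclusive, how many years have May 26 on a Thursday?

Track May 26's weekday year by year (advancing +1, or +2 across a Feb 29):
  2027: Wed  2028: Fri (+2)  2029: Sat (+1)  2030: Sun (+1)  2031: Mon (+1)
  2032: Wed (+2)  2033: Thu (+1) ✓  2034: Fri (+1)  2035: Sat (+1)  2036: Mon (+2)
  2037: Tue (+1)  2038: Wed (+1)  2039: Thu (+1) ✓  2040: Sat (+2)  … (31 more years) …
  2072: Thu (+2) ✓  2073: Fri (+1)  2074: Sat (+1)  2075: Sun (+1)  2076: Tue (+2)
  2077: Wed (+1)  2078: Thu (+1) ✓  2079: Fri (+1)  2080: Sun (+2)  2081: Mon (+1)
  2082: Tue (+1)  2083: Wed (+1)  2084: Fri (+2)  2085: Sat (+1)
Thursday years: 2033, 2039, 2044, 2050, 2061, 2067, 2072, 2078 — 8 in total.

8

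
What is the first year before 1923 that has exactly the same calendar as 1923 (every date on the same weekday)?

Two years share a calendar iff Jan 1 falls on the same weekday and both are leap or both are common. 1923: Jan 1 is Monday, common year.
1922: Jan 1 Sunday, common
1921: Jan 1 Saturday, common
1920: Jan 1 Thursday, leap
1919: Jan 1 Wednesday, common
1918: Jan 1 Tuesday, common
1917: Jan 1 Monday, common
1917 matches on both conditions.

1917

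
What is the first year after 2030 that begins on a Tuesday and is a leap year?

2036

Jan 1 advances by 2 weekdays after a leap year and by 1 after a common year.
2030: Jan 1 is Tuesday.
2031: Wednesday
2032: Thursday (leap)
2033: Saturday
2034: Sunday
2035: Monday
2036: Tuesday (leap)
2036 begins on a Tuesday and is a leap year.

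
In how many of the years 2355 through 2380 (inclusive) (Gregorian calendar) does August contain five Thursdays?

12

August has 31 days; it has five Thursdays when Thursday falls among the first (month-length − 28) days — i.e. when August 1 is one of Thursday/Wednesday/Tuesday.
August 1 by year: 2355:Mon 2356:Wed✓ 2357:Thu✓ 2358:Fri 2359:Sat 2360:Mon 2361:Tue✓ 2362:Wed✓ 2363:Thu✓ 2364:Sat 2365:Sun 2366:Mon 2367:Tue✓ 2368:Thu✓ 2369:Fri 2370:Sat 2371:Sun 2372:Tue✓ 2373:Wed✓ 2374:Thu✓ 2375:Fri 2376:Sun 2377:Mon 2378:Tue✓ 2379:Wed✓ 2380:Fri
Years with five Thursdays: 2356, 2357, 2361, 2362, 2363, 2367, 2368, 2372, 2373, 2374, 2378, 2379 → 12.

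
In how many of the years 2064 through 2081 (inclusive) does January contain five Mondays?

7

January has 31 days; it has five Mondays when Monday falls among the first (month-length − 28) days — i.e. when January 1 is one of Monday/Sunday/Saturday.
January 1 by year: 2064:Tue 2065:Thu 2066:Fri 2067:Sat✓ 2068:Sun✓ 2069:Tue 2070:Wed 2071:Thu 2072:Fri 2073:Sun✓ 2074:Mon✓ 2075:Tue 2076:Wed 2077:Fri 2078:Sat✓ 2079:Sun✓ 2080:Mon✓ 2081:Wed
Years with five Mondays: 2067, 2068, 2073, 2074, 2078, 2079, 2080 → 7.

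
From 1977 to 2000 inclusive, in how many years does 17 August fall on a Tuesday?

3

Track 17 August's weekday year by year (advancing +1, or +2 across a Feb 29):
  1977: Wed  1978: Thu (+1)  1979: Fri (+1)  1980: Sun (+2)  1981: Mon (+1)
  1982: Tue (+1) ✓  1983: Wed (+1)  1984: Fri (+2)  1985: Sat (+1)  1986: Sun (+1)
  1987: Mon (+1)  1988: Wed (+2)  1989: Thu (+1)  1990: Fri (+1)  1991: Sat (+1)
  1992: Mon (+2)  1993: Tue (+1) ✓  1994: Wed (+1)  1995: Thu (+1)  1996: Sat (+2)
  1997: Sun (+1)  1998: Mon (+1)  1999: Tue (+1) ✓  2000: Thu (+2)
Tuesday years: 1982, 1993, 1999 — 3 in total.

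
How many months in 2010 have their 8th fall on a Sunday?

1

Check the 8th of each month of 2010: Jan 8: Fri, Feb 8: Mon, Mar 8: Mon, Apr 8: Thu, May 8: Sat, Jun 8: Tue, Jul 8: Thu, Aug 8: Sun, Sep 8: Wed, Oct 8: Fri, Nov 8: Mon, Dec 8: Wed.
Sunday occurs in August — 1 month.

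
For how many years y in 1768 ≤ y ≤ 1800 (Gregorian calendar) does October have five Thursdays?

14

October has 31 days; it has five Thursdays when Thursday falls among the first (month-length − 28) days — i.e. when October 1 is one of Thursday/Wednesday/Tuesday.
October 1 by year: 1768:Sat 1769:Sun 1770:Mon 1771:Tue✓ 1772:Thu✓ 1773:Fri 1774:Sat 1775:Sun 1776:Tue✓ 1777:Wed✓ 1778:Thu✓ 1779:Fri 1780:Sun 1781:Mon 1782:Tue✓ …(3 more)… 1786:Sun 1787:Mon 1788:Wed✓ 1789:Thu✓ 1790:Fri 1791:Sat 1792:Mon 1793:Tue✓ 1794:Wed✓ 1795:Thu✓ 1796:Sat 1797:Sun 1798:Mon 1799:Tue✓ 1800:Wed✓
Years with five Thursdays: 1771, 1772, 1776, 1777, 1778, 1782, 1783, 1788, 1789, 1793, 1794, 1795, 1799, 1800 → 14.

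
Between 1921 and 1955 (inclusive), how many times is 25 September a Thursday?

5

Track 25 September's weekday year by year (advancing +1, or +2 across a Feb 29):
  1921: Sun  1922: Mon (+1)  1923: Tue (+1)  1924: Thu (+2) ✓  1925: Fri (+1)
  1926: Sat (+1)  1927: Sun (+1)  1928: Tue (+2)  1929: Wed (+1)  1930: Thu (+1) ✓
  1931: Fri (+1)  1932: Sun (+2)  1933: Mon (+1)  1934: Tue (+1)  … (7 more years) …
  1942: Fri (+1)  1943: Sat (+1)  1944: Mon (+2)  1945: Tue (+1)  1946: Wed (+1)
  1947: Thu (+1) ✓  1948: Sat (+2)  1949: Sun (+1)  1950: Mon (+1)  1951: Tue (+1)
  1952: Thu (+2) ✓  1953: Fri (+1)  1954: Sat (+1)  1955: Sun (+1)
Thursday years: 1924, 1930, 1941, 1947, 1952 — 5 in total.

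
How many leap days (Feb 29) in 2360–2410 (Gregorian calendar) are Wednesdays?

Leap years in 2360–2410: 13 of them.
Feb 29 weekday advances by 5 (mod 7) from one leap year to the next four years later (or differs when a century non-leap intervenes).
Leap-day weekdays: 2360:Mon 2364:Sat 2368:Thu 2372:Tue 2376:Sun 2380:Fri 2384:Wed✓ 2388:Mon 2392:Sat 2396:Thu 2400:Tue 2404:Sun 2408:Fri
Wednesday: 2384 → 1.

1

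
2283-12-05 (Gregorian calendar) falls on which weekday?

Wednesday

January 1, 2283 is a Monday.
December 5 is day 339 of the year, i.e. 338 days after Jan 1.
338 mod 7 = 2, so advance 2 weekdays from Monday: Wednesday.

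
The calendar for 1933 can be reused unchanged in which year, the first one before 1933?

1922

Two years share a calendar iff Jan 1 falls on the same weekday and both are leap or both are common. 1933: Jan 1 is Sunday, common year.
1932: Jan 1 Friday, leap
1931: Jan 1 Thursday, common
1930: Jan 1 Wednesday, common
1929: Jan 1 Tuesday, common
1928: Jan 1 Sunday, leap
1927: Jan 1 Saturday, common
1926: Jan 1 Friday, common
1925: Jan 1 Thursday, common
1924: Jan 1 Tuesday, leap
1923: Jan 1 Monday, common
1922: Jan 1 Sunday, common
1922 matches on both conditions.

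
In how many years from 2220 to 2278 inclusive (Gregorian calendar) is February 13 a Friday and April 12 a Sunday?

6

Check each year's weekday for February 13 and April 12:
  2220: Sun/Wed  2221: Tue/Thu  2222: Wed/Fri  2223: Thu/Sat  2224: Fri/Mon  2225: Sun/Tue  2226: Mon/Wed  2227: Tue/Thu  2228: Wed/Sat  2229: Fri/Sun ✓  2230: Sat/Mon  2231: Sun/Tue  2232: Mon/Thu  2233: Wed/Fri  …(31 more)…  2265: Mon/Wed  2266: Tue/Thu  2267: Wed/Fri  2268: Thu/Sun  2269: Sat/Mon  2270: Sun/Tue  2271: Mon/Wed  2272: Tue/Fri  2273: Thu/Sat  2274: Fri/Sun ✓  2275: Sat/Mon  2276: Sun/Wed  2277: Tue/Thu  2278: Wed/Fri
Both conditions hold in: 2229, 2235, 2246, 2257, 2263, 2274 — 6.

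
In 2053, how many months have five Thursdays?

4

A month of length L has five Thursdays iff its first Thursday is on day ≤ L−28 (so day 1–3 in a 31-day month, 1–2 in a 30-day month, day 1 in a leap February).
Checking each month of 2053: Jan starts Wed (31d) ✓; Feb starts Sat (28d); Mar starts Sat (31d); Apr starts Tue (30d); May starts Thu (31d) ✓; Jun starts Sun (30d); Jul starts Tue (31d) ✓; Aug starts Fri (31d); Sep starts Mon (30d); Oct starts Wed (31d) ✓; Nov starts Sat (30d); Dec starts Mon (31d).
Five-Thursday months: January, May, July, October → 4.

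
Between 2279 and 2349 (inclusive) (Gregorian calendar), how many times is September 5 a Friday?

Track September 5's weekday year by year (advancing +1, or +2 across a Feb 29):
  2279: Fri ✓  2280: Sun (+2)  2281: Mon (+1)  2282: Tue (+1)  2283: Wed (+1)
  2284: Fri (+2) ✓  2285: Sat (+1)  2286: Sun (+1)  2287: Mon (+1)  2288: Wed (+2)
  2289: Thu (+1)  2290: Fri (+1) ✓  2291: Sat (+1)  2292: Mon (+2)  … (43 more years) …
  2336: Sat (+2)  2337: Sun (+1)  2338: Mon (+1)  2339: Tue (+1)  2340: Thu (+2)
  2341: Fri (+1) ✓  2342: Sat (+1)  2343: Sun (+1)  2344: Tue (+2)  2345: Wed (+1)
  2346: Thu (+1)  2347: Fri (+1) ✓  2348: Sun (+2)  2349: Mon (+1)
Friday years: 2279, 2284, 2290, 2302, 2313, 2319, 2324, 2330, 2341, 2347 — 10 in total.

10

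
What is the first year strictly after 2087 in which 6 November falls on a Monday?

From one year to the next, a fixed date's weekday advances by 1, or by 2 when a Feb 29 lies between the two dates.
2087: November 6 is Thursday.
2088: Saturday (+2)
2089: Sunday (+1)
2090: Monday (+1)
6 November falls on a Monday in 2090.

2090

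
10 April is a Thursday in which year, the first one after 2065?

From one year to the next, a fixed date's weekday advances by 1, or by 2 when a Feb 29 lies between the two dates.
2065: April 10 is Friday.
2066: Saturday (+1)
2067: Sunday (+1)
2068: Tuesday (+2)
2069: Wednesday (+1)
2070: Thursday (+1)
10 April falls on a Thursday in 2070.

2070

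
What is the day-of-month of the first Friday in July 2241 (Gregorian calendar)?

2

July 1, 2241 is a Thursday, so the first Friday is the 2nd.
The first Friday is 2 + 0 = 2.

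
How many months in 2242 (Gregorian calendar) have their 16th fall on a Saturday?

Check the 16th of each month of 2242: Jan 16: Sun, Feb 16: Wed, Mar 16: Wed, Apr 16: Sat, May 16: Mon, Jun 16: Thu, Jul 16: Sat, Aug 16: Tue, Sep 16: Fri, Oct 16: Sun, Nov 16: Wed, Dec 16: Fri.
Saturday occurs in April, July — 2 months.

2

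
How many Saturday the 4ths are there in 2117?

Check the 4th of each month of 2117: Jan 4: Mon, Feb 4: Thu, Mar 4: Thu, Apr 4: Sun, May 4: Tue, Jun 4: Fri, Jul 4: Sun, Aug 4: Wed, Sep 4: Sat, Oct 4: Mon, Nov 4: Thu, Dec 4: Sat.
Saturday occurs in September, December — 2 months.

2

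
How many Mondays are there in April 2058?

April 2058 has 30 days and begins on Monday.
The first Monday is April 1.
Mondays fall on 1, 8, 15, 22, 29 — that's 5.

5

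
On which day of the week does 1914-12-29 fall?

Tuesday

January 1, 1914 is a Thursday.
December 29 is day 363 of the year, i.e. 362 days after Jan 1.
362 mod 7 = 5, so advance 5 weekdays from Thursday: Tuesday.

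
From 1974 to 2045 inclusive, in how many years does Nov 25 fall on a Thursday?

10

Track Nov 25's weekday year by year (advancing +1, or +2 across a Feb 29):
  1974: Mon  1975: Tue (+1)  1976: Thu (+2) ✓  1977: Fri (+1)  1978: Sat (+1)
  1979: Sun (+1)  1980: Tue (+2)  1981: Wed (+1)  1982: Thu (+1) ✓  1983: Fri (+1)
  1984: Sun (+2)  1985: Mon (+1)  1986: Tue (+1)  1987: Wed (+1)  … (44 more years) …
  2032: Thu (+2) ✓  2033: Fri (+1)  2034: Sat (+1)  2035: Sun (+1)  2036: Tue (+2)
  2037: Wed (+1)  2038: Thu (+1) ✓  2039: Fri (+1)  2040: Sun (+2)  2041: Mon (+1)
  2042: Tue (+1)  2043: Wed (+1)  2044: Fri (+2)  2045: Sat (+1)
Thursday years: 1976, 1982, 1993, 1999, 2004, 2010, 2021, 2027, 2032, 2038 — 10 in total.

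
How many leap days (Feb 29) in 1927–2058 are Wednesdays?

Leap years in 1927–2058: 33 of them.
Feb 29 weekday advances by 5 (mod 7) from one leap year to the next four years later (or differs when a century non-leap intervenes).
Leap-day weekdays: 1928:Wed✓ 1932:Mon 1936:Sat 1940:Thu 1944:Tue 1948:Sun 1952:Fri 1956:Wed✓ 1960:Mon 1964:Sat 1968:Thu 1972:Tue 1976:Sun …(7 more)… 2008:Fri 2012:Wed✓ 2016:Mon 2020:Sat 2024:Thu 2028:Tue 2032:Sun 2036:Fri 2040:Wed✓ 2044:Mon 2048:Sat 2052:Thu 2056:Tue
Wednesday: 1928, 1956, 1984, 2012, 2040 → 5.

5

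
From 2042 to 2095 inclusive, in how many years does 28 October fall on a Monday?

7

Track 28 October's weekday year by year (advancing +1, or +2 across a Feb 29):
  2042: Tue  2043: Wed (+1)  2044: Fri (+2)  2045: Sat (+1)  2046: Sun (+1)
  2047: Mon (+1) ✓  2048: Wed (+2)  2049: Thu (+1)  2050: Fri (+1)  2051: Sat (+1)
  2052: Mon (+2) ✓  2053: Tue (+1)  2054: Wed (+1)  2055: Thu (+1)  … (26 more years) …
  2082: Wed (+1)  2083: Thu (+1)  2084: Sat (+2)  2085: Sun (+1)  2086: Mon (+1) ✓
  2087: Tue (+1)  2088: Thu (+2)  2089: Fri (+1)  2090: Sat (+1)  2091: Sun (+1)
  2092: Tue (+2)  2093: Wed (+1)  2094: Thu (+1)  2095: Fri (+1)
Monday years: 2047, 2052, 2058, 2069, 2075, 2080, 2086 — 7 in total.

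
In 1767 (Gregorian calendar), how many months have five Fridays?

4

A month of length L has five Fridays iff its first Friday is on day ≤ L−28 (so day 1–3 in a 31-day month, 1–2 in a 30-day month, day 1 in a leap February).
Checking each month of 1767: Jan starts Thu (31d) ✓; Feb starts Sun (28d); Mar starts Sun (31d); Apr starts Wed (30d); May starts Fri (31d) ✓; Jun starts Mon (30d); Jul starts Wed (31d) ✓; Aug starts Sat (31d); Sep starts Tue (30d); Oct starts Thu (31d) ✓; Nov starts Sun (30d); Dec starts Tue (31d).
Five-Friday months: January, May, July, October → 4.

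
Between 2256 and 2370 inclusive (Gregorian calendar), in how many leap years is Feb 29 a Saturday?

5

Leap years in 2256–2370: 28 of them.
Feb 29 weekday advances by 5 (mod 7) from one leap year to the next four years later (or differs when a century non-leap intervenes).
Leap-day weekdays: 2256:Fri 2260:Wed 2264:Mon 2268:Sat✓ 2272:Thu 2276:Tue 2280:Sun 2284:Fri 2288:Wed 2292:Mon 2296:Sat✓ 2304:Mon 2308:Sat✓ 2312:Thu 2316:Tue 2320:Sun 2324:Fri 2328:Wed 2332:Mon 2336:Sat✓ 2340:Thu 2344:Tue 2348:Sun 2352:Fri 2356:Wed 2360:Mon 2364:Sat✓ 2368:Thu
Saturday: 2268, 2296, 2308, 2336, 2364 → 5.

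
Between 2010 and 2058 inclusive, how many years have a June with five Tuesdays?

June has 30 days; it has five Tuesdays when Tuesday falls among the first (month-length − 28) days — i.e. when June 1 is one of Tuesday/Monday.
June 1 by year: 2010:Tue✓ 2011:Wed 2012:Fri 2013:Sat 2014:Sun 2015:Mon✓ 2016:Wed 2017:Thu 2018:Fri 2019:Sat 2020:Mon✓ 2021:Tue✓ 2022:Wed 2023:Thu 2024:Sat …(19 more)… 2044:Wed 2045:Thu 2046:Fri 2047:Sat 2048:Mon✓ 2049:Tue✓ 2050:Wed 2051:Thu 2052:Sat 2053:Sun 2054:Mon✓ 2055:Tue✓ 2056:Thu 2057:Fri 2058:Sat
Years with five Tuesdays: 2010, 2015, 2020, 2021, 2026, 2027, 2032, 2037, 2038, 2043, 2048, 2049, 2054, 2055 → 14.

14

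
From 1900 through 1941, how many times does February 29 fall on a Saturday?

Leap years in 1900–1941: 10 of them.
Feb 29 weekday advances by 5 (mod 7) from one leap year to the next four years later (or differs when a century non-leap intervenes).
Leap-day weekdays: 1904:Mon 1908:Sat✓ 1912:Thu 1916:Tue 1920:Sun 1924:Fri 1928:Wed 1932:Mon 1936:Sat✓ 1940:Thu
Saturday: 1908, 1936 → 2.

2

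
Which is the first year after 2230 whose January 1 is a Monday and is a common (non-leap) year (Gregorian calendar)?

2238

Jan 1 advances by 2 weekdays after a leap year and by 1 after a common year.
2230: Jan 1 is Friday.
2231: Saturday
2232: Sunday (leap)
2233: Tuesday
2234: Wednesday
2235: Thursday
2236: Friday (leap)
2237: Sunday
2238: Monday
2238 begins on a Monday and is a common year.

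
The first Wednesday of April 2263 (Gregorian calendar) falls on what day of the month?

1

April 1, 2263 is a Wednesday, so the first Wednesday is the 1st.
The first Wednesday is 1 + 0 = 1.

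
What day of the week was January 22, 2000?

Saturday

January 1, 2000 is a Saturday.
January 22 is day 22 of the year, i.e. 21 days after Jan 1.
21 mod 7 = 0, so advance 0 weekdays from Saturday: Saturday.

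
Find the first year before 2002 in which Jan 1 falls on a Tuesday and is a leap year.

Jan 1 advances by 2 weekdays after a leap year and by 1 after a common year.
2002: Jan 1 is Tuesday.
2001: Monday
2000: Saturday (leap)
1999: Friday
1998: Thursday
1997: Wednesday
1996: Monday (leap)
1995: Sunday
1994: Saturday
1993: Friday
1992: Wednesday (leap)
1991: Tuesday
1990: Monday
1989: Sunday
1988: Friday (leap)
1987: Thursday
1986: Wednesday
1985: Tuesday
1984: Sunday (leap)
1983: Saturday
1982: Friday
1981: Thursday
1980: Tuesday (leap)
1980 begins on a Tuesday and is a leap year.

1980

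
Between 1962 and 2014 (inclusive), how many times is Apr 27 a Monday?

Track Apr 27's weekday year by year (advancing +1, or +2 across a Feb 29):
  1962: Fri  1963: Sat (+1)  1964: Mon (+2) ✓  1965: Tue (+1)  1966: Wed (+1)
  1967: Thu (+1)  1968: Sat (+2)  1969: Sun (+1)  1970: Mon (+1) ✓  1971: Tue (+1)
  1972: Thu (+2)  1973: Fri (+1)  1974: Sat (+1)  1975: Sun (+1)  … (25 more years) …
  2001: Fri (+1)  2002: Sat (+1)  2003: Sun (+1)  2004: Tue (+2)  2005: Wed (+1)
  2006: Thu (+1)  2007: Fri (+1)  2008: Sun (+2)  2009: Mon (+1) ✓  2010: Tue (+1)
  2011: Wed (+1)  2012: Fri (+2)  2013: Sat (+1)  2014: Sun (+1)
Monday years: 1964, 1970, 1981, 1987, 1992, 1998, 2009 — 7 in total.

7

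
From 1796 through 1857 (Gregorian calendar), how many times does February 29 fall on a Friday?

2

Leap years in 1796–1857: 15 of them.
Feb 29 weekday advances by 5 (mod 7) from one leap year to the next four years later (or differs when a century non-leap intervenes).
Leap-day weekdays: 1796:Mon 1804:Wed 1808:Mon 1812:Sat 1816:Thu 1820:Tue 1824:Sun 1828:Fri✓ 1832:Wed 1836:Mon 1840:Sat 1844:Thu 1848:Tue 1852:Sun 1856:Fri✓
Friday: 1828, 1856 → 2.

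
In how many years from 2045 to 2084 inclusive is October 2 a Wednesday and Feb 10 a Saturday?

2

Check each year's weekday for October 2 and Feb 10:
  2045: Mon/Fri  2046: Tue/Sat  2047: Wed/Sun  2048: Fri/Mon  2049: Sat/Wed  2050: Sun/Thu  2051: Mon/Fri  2052: Wed/Sat ✓  2053: Thu/Mon  2054: Fri/Tue  2055: Sat/Wed  2056: Mon/Thu  2057: Tue/Sat  2058: Wed/Sun  …(12 more)…  2071: Fri/Tue  2072: Sun/Wed  2073: Mon/Fri  2074: Tue/Sat  2075: Wed/Sun  2076: Fri/Mon  2077: Sat/Wed  2078: Sun/Thu  2079: Mon/Fri  2080: Wed/Sat ✓  2081: Thu/Mon  2082: Fri/Tue  2083: Sat/Wed  2084: Mon/Thu
Both conditions hold in: 2052, 2080 — 2.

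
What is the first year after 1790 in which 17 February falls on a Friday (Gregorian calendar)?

1792

From one year to the next, a fixed date's weekday advances by 1, or by 2 when a Feb 29 lies between the two dates.
1790: February 17 is Wednesday.
1791: Thursday (+1)
1792: Friday (+1)
17 February falls on a Friday in 1792.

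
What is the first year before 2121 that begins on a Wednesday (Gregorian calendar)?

2116

Jan 1 advances by 2 weekdays after a leap year and by 1 after a common year.
2121: Jan 1 is Wednesday.
2120: Monday (leap)
2119: Sunday
2118: Saturday
2117: Friday
2116: Wednesday (leap)
2116 begins on a Wednesday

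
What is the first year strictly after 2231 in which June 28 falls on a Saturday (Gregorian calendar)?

From one year to the next, a fixed date's weekday advances by 1, or by 2 when a Feb 29 lies between the two dates.
2231: June 28 is Tuesday.
2232: Thursday (+2)
2233: Friday (+1)
2234: Saturday (+1)
June 28 falls on a Saturday in 2234.

2234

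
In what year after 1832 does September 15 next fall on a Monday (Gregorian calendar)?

From one year to the next, a fixed date's weekday advances by 1, or by 2 when a Feb 29 lies between the two dates.
1832: September 15 is Saturday.
1833: Sunday (+1)
1834: Monday (+1)
September 15 falls on a Monday in 1834.

1834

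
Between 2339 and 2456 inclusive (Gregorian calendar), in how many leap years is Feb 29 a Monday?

Leap years in 2339–2456: 30 of them.
Feb 29 weekday advances by 5 (mod 7) from one leap year to the next four years later (or differs when a century non-leap intervenes).
Leap-day weekdays: 2340:Thu 2344:Tue 2348:Sun 2352:Fri 2356:Wed 2360:Mon✓ 2364:Sat 2368:Thu 2372:Tue 2376:Sun 2380:Fri 2384:Wed 2388:Mon✓ …(4 more)… 2408:Fri 2412:Wed 2416:Mon✓ 2420:Sat 2424:Thu 2428:Tue 2432:Sun 2436:Fri 2440:Wed 2444:Mon✓ 2448:Sat 2452:Thu 2456:Tue
Monday: 2360, 2388, 2416, 2444 → 4.

4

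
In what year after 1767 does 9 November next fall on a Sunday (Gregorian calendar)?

1777

From one year to the next, a fixed date's weekday advances by 1, or by 2 when a Feb 29 lies between the two dates.
1767: November 9 is Monday.
1768: Wednesday (+2)
1769: Thursday (+1)
1770: Friday (+1)
1771: Saturday (+1)
1772: Monday (+2)
1773: Tuesday (+1)
1774: Wednesday (+1)
1775: Thursday (+1)
1776: Saturday (+2)
1777: Sunday (+1)
9 November falls on a Sunday in 1777.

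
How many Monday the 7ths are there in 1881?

Check the 7th of each month of 1881: Jan 7: Fri, Feb 7: Mon, Mar 7: Mon, Apr 7: Thu, May 7: Sat, Jun 7: Tue, Jul 7: Thu, Aug 7: Sun, Sep 7: Wed, Oct 7: Fri, Nov 7: Mon, Dec 7: Wed.
Monday occurs in February, March, November — 3 months.

3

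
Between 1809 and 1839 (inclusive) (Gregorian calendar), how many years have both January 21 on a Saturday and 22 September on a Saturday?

1

Check each year's weekday for January 21 and 22 September:
  1809: Sat/Fri  1810: Sun/Sat  1811: Mon/Sun  1812: Tue/Tue  1813: Thu/Wed  1814: Fri/Thu  1815: Sat/Fri  1816: Sun/Sun  1817: Tue/Mon  1818: Wed/Tue  1819: Thu/Wed  1820: Fri/Fri  1821: Sun/Sat  1822: Mon/Sun  …(3 more)…  1826: Sat/Fri  1827: Sun/Sat  1828: Mon/Mon  1829: Wed/Tue  1830: Thu/Wed  1831: Fri/Thu  1832: Sat/Sat ✓  1833: Mon/Sun  1834: Tue/Mon  1835: Wed/Tue  1836: Thu/Thu  1837: Sat/Fri  1838: Sun/Sat  1839: Mon/Sun
Both conditions hold in: 1832 — 1.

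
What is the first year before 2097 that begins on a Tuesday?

Jan 1 advances by 2 weekdays after a leap year and by 1 after a common year.
2097: Jan 1 is Tuesday.
2096: Sunday (leap)
2095: Saturday
2094: Friday
2093: Thursday
2092: Tuesday (leap)
2092 begins on a Tuesday

2092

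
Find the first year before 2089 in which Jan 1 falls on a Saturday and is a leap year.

2084

Jan 1 advances by 2 weekdays after a leap year and by 1 after a common year.
2089: Jan 1 is Saturday.
2088: Thursday (leap)
2087: Wednesday
2086: Tuesday
2085: Monday
2084: Saturday (leap)
2084 begins on a Saturday and is a leap year.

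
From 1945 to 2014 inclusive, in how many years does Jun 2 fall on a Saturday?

11

Track Jun 2's weekday year by year (advancing +1, or +2 across a Feb 29):
  1945: Sat ✓  1946: Sun (+1)  1947: Mon (+1)  1948: Wed (+2)  1949: Thu (+1)
  1950: Fri (+1)  1951: Sat (+1) ✓  1952: Mon (+2)  1953: Tue (+1)  1954: Wed (+1)
  1955: Thu (+1)  1956: Sat (+2) ✓  1957: Sun (+1)  1958: Mon (+1)  … (42 more years) …
  2001: Sat (+1) ✓  2002: Sun (+1)  2003: Mon (+1)  2004: Wed (+2)  2005: Thu (+1)
  2006: Fri (+1)  2007: Sat (+1) ✓  2008: Mon (+2)  2009: Tue (+1)  2010: Wed (+1)
  2011: Thu (+1)  2012: Sat (+2) ✓  2013: Sun (+1)  2014: Mon (+1)
Saturday years: 1945, 1951, 1956, 1962, 1973, 1979, 1984, 1990, 2001, 2007, 2012 — 11 in total.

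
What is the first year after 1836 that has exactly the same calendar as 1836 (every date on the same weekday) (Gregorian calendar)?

1864

Two years share a calendar iff Jan 1 falls on the same weekday and both are leap or both are common. 1836: Jan 1 is Friday, leap year.
1837: Jan 1 Sunday, common
1838: Jan 1 Monday, common
1839: Jan 1 Tuesday, common
1840: Jan 1 Wednesday, leap
1841: Jan 1 Friday, common
1842: Jan 1 Saturday, common
1843: Jan 1 Sunday, common
1844: Jan 1 Monday, leap
1845: Jan 1 Wednesday, common
1846: Jan 1 Thursday, common
1847: Jan 1 Friday, common
1848: Jan 1 Saturday, leap
1849: Jan 1 Monday, common
1850: Jan 1 Tuesday, common
1851: Jan 1 Wednesday, common
1852: Jan 1 Thursday, leap
1853: Jan 1 Saturday, common
1854: Jan 1 Sunday, common
1855: Jan 1 Monday, common
1856: Jan 1 Tuesday, leap
1857: Jan 1 Thursday, common
1858: Jan 1 Friday, common
1859: Jan 1 Saturday, common
1860: Jan 1 Sunday, leap
1861: Jan 1 Tuesday, common
1862: Jan 1 Wednesday, common
1863: Jan 1 Thursday, common
1864: Jan 1 Friday, leap
1864 matches on both conditions.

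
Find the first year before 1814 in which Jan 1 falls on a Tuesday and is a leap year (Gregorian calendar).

Jan 1 advances by 2 weekdays after a leap year and by 1 after a common year.
1814: Jan 1 is Saturday.
1813: Friday
1812: Wednesday (leap)
1811: Tuesday
1810: Monday
1809: Sunday
1808: Friday (leap)
1807: Thursday
1806: Wednesday
1805: Tuesday
1804: Sunday (leap)
1803: Saturday
1802: Friday
1801: Thursday
1800: Wednesday
1799: Tuesday
1798: Monday
1797: Sunday
1796: Friday (leap)
1795: Thursday
1794: Wednesday
1793: Tuesday
1792: Sunday (leap)
1791: Saturday
1790: Friday
1789: Thursday
1788: Tuesday (leap)
1788 begins on a Tuesday and is a leap year.

1788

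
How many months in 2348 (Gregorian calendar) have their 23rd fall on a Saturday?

Check the 23rd of each month of 2348: Jan 23: Fri, Feb 23: Mon, Mar 23: Tue, Apr 23: Fri, May 23: Sun, Jun 23: Wed, Jul 23: Fri, Aug 23: Mon, Sep 23: Thu, Oct 23: Sat, Nov 23: Tue, Dec 23: Thu.
Saturday occurs in October — 1 month.

1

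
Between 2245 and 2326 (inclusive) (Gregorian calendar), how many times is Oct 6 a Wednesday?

Track Oct 6's weekday year by year (advancing +1, or +2 across a Feb 29):
  2245: Mon  2246: Tue (+1)  2247: Wed (+1) ✓  2248: Fri (+2)  2249: Sat (+1)
  2250: Sun (+1)  2251: Mon (+1)  2252: Wed (+2) ✓  2253: Thu (+1)  2254: Fri (+1)
  2255: Sat (+1)  2256: Mon (+2)  2257: Tue (+1)  2258: Wed (+1) ✓  … (54 more years) …
  2313: Mon (+1)  2314: Tue (+1)  2315: Wed (+1) ✓  2316: Fri (+2)  2317: Sat (+1)
  2318: Sun (+1)  2319: Mon (+1)  2320: Wed (+2) ✓  2321: Thu (+1)  2322: Fri (+1)
  2323: Sat (+1)  2324: Mon (+2)  2325: Tue (+1)  2326: Wed (+1) ✓
Wednesday years: 2247, 2252, 2258, 2269, 2275, 2280, 2286, 2297, 2309, 2315, 2320, 2326 — 12 in total.

12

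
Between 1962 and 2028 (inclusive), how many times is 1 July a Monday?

Track 1 July's weekday year by year (advancing +1, or +2 across a Feb 29):
  1962: Sun  1963: Mon (+1) ✓  1964: Wed (+2)  1965: Thu (+1)  1966: Fri (+1)
  1967: Sat (+1)  1968: Mon (+2) ✓  1969: Tue (+1)  1970: Wed (+1)  1971: Thu (+1)
  1972: Sat (+2)  1973: Sun (+1)  1974: Mon (+1) ✓  1975: Tue (+1)  … (39 more years) …
  2015: Wed (+1)  2016: Fri (+2)  2017: Sat (+1)  2018: Sun (+1)  2019: Mon (+1) ✓
  2020: Wed (+2)  2021: Thu (+1)  2022: Fri (+1)  2023: Sat (+1)  2024: Mon (+2) ✓
  2025: Tue (+1)  2026: Wed (+1)  2027: Thu (+1)  2028: Sat (+2)
Monday years: 1963, 1968, 1974, 1985, 1991, 1996, 2002, 2013, 2019, 2024 — 10 in total.

10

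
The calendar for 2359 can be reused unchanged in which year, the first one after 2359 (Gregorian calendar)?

Two years share a calendar iff Jan 1 falls on the same weekday and both are leap or both are common. 2359: Jan 1 is Thursday, common year.
2360: Jan 1 Friday, leap
2361: Jan 1 Sunday, common
2362: Jan 1 Monday, common
2363: Jan 1 Tuesday, common
2364: Jan 1 Wednesday, leap
2365: Jan 1 Friday, common
2366: Jan 1 Saturday, common
2367: Jan 1 Sunday, common
2368: Jan 1 Monday, leap
2369: Jan 1 Wednesday, common
2370: Jan 1 Thursday, common
2370 matches on both conditions.

2370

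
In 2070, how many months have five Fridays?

A month of length L has five Fridays iff its first Friday is on day ≤ L−28 (so day 1–3 in a 31-day month, 1–2 in a 30-day month, day 1 in a leap February).
Checking each month of 2070: Jan starts Wed (31d) ✓; Feb starts Sat (28d); Mar starts Sat (31d); Apr starts Tue (30d); May starts Thu (31d) ✓; Jun starts Sun (30d); Jul starts Tue (31d); Aug starts Fri (31d) ✓; Sep starts Mon (30d); Oct starts Wed (31d) ✓; Nov starts Sat (30d); Dec starts Mon (31d).
Five-Friday months: January, May, August, October → 4.

4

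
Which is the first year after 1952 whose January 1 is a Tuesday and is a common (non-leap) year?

1957

Jan 1 advances by 2 weekdays after a leap year and by 1 after a common year.
1952: Jan 1 is Tuesday (leap).
1953: Thursday
1954: Friday
1955: Saturday
1956: Sunday (leap)
1957: Tuesday
1957 begins on a Tuesday and is a common year.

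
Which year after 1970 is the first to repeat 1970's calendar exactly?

Two years share a calendar iff Jan 1 falls on the same weekday and both are leap or both are common. 1970: Jan 1 is Thursday, common year.
1971: Jan 1 Friday, common
1972: Jan 1 Saturday, leap
1973: Jan 1 Monday, common
1974: Jan 1 Tuesday, common
1975: Jan 1 Wednesday, common
1976: Jan 1 Thursday, leap
1977: Jan 1 Saturday, common
1978: Jan 1 Sunday, common
1979: Jan 1 Monday, common
1980: Jan 1 Tuesday, leap
1981: Jan 1 Thursday, common
1981 matches on both conditions.

1981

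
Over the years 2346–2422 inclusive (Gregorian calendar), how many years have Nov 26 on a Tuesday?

11

Track Nov 26's weekday year by year (advancing +1, or +2 across a Feb 29):
  2346: Tue ✓  2347: Wed (+1)  2348: Fri (+2)  2349: Sat (+1)  2350: Sun (+1)
  2351: Mon (+1)  2352: Wed (+2)  2353: Thu (+1)  2354: Fri (+1)  2355: Sat (+1)
  2356: Mon (+2)  2357: Tue (+1) ✓  2358: Wed (+1)  2359: Thu (+1)  … (49 more years) …
  2409: Thu (+1)  2410: Fri (+1)  2411: Sat (+1)  2412: Mon (+2)  2413: Tue (+1) ✓
  2414: Wed (+1)  2415: Thu (+1)  2416: Sat (+2)  2417: Sun (+1)  2418: Mon (+1)
  2419: Tue (+1) ✓  2420: Thu (+2)  2421: Fri (+1)  2422: Sat (+1)
Tuesday years: 2346, 2357, 2363, 2368, 2374, 2385, 2391, 2396, 2402, 2413, 2419 — 11 in total.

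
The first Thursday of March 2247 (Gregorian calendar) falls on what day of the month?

4

March 1, 2247 is a Monday, so the first Thursday is the 4th.
The first Thursday is 4 + 0 = 4.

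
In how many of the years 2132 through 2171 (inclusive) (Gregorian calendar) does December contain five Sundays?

17

December has 31 days; it has five Sundays when Sunday falls among the first (month-length − 28) days — i.e. when December 1 is one of Sunday/Saturday/Friday.
December 1 by year: 2132:Mon 2133:Tue 2134:Wed 2135:Thu 2136:Sat✓ 2137:Sun✓ 2138:Mon 2139:Tue 2140:Thu 2141:Fri✓ 2142:Sat✓ 2143:Sun✓ 2144:Tue 2145:Wed 2146:Thu …(10 more)… 2157:Thu 2158:Fri✓ 2159:Sat✓ 2160:Mon 2161:Tue 2162:Wed 2163:Thu 2164:Sat✓ 2165:Sun✓ 2166:Mon 2167:Tue 2168:Thu 2169:Fri✓ 2170:Sat✓ 2171:Sun✓
Years with five Sundays: 2136, 2137, 2141, 2142, 2143, 2147, 2148, 2152, 2153, 2154, 2158, 2159, 2164, 2165, 2169, 2170, 2171 → 17.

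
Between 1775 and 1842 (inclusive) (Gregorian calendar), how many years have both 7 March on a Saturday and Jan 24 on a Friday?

Check each year's weekday for 7 March and Jan 24:
  1775: Tue/Tue  1776: Thu/Wed  1777: Fri/Fri  1778: Sat/Sat  1779: Sun/Sun  1780: Tue/Mon  1781: Wed/Wed  1782: Thu/Thu  1783: Fri/Fri  1784: Sun/Sat  1785: Mon/Mon  1786: Tue/Tue  1787: Wed/Wed  1788: Fri/Thu  …(40 more)…  1829: Sat/Sat  1830: Sun/Sun  1831: Mon/Mon  1832: Wed/Tue  1833: Thu/Thu  1834: Fri/Fri  1835: Sat/Sat  1836: Mon/Sun  1837: Tue/Tue  1838: Wed/Wed  1839: Thu/Thu  1840: Sat/Fri ✓  1841: Sun/Sun  1842: Mon/Mon
Both conditions hold in: 1812, 1840 — 2.

2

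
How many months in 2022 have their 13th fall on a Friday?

1

Check the 13th of each month of 2022: Jan 13: Thu, Feb 13: Sun, Mar 13: Sun, Apr 13: Wed, May 13: Fri, Jun 13: Mon, Jul 13: Wed, Aug 13: Sat, Sep 13: Tue, Oct 13: Thu, Nov 13: Sun, Dec 13: Tue.
Friday occurs in May — 1 month.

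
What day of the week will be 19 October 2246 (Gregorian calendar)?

January 1, 2246 is a Thursday.
October 19 is day 292 of the year, i.e. 291 days after Jan 1.
291 mod 7 = 4, so advance 4 weekdays from Thursday: Monday.

Monday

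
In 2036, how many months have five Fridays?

4

A month of length L has five Fridays iff its first Friday is on day ≤ L−28 (so day 1–3 in a 31-day month, 1–2 in a 30-day month, day 1 in a leap February).
Checking each month of 2036: Jan starts Tue (31d); Feb starts Fri (29d) ✓; Mar starts Sat (31d); Apr starts Tue (30d); May starts Thu (31d) ✓; Jun starts Sun (30d); Jul starts Tue (31d); Aug starts Fri (31d) ✓; Sep starts Mon (30d); Oct starts Wed (31d) ✓; Nov starts Sat (30d); Dec starts Mon (31d).
Five-Friday months: February, May, August, October → 4.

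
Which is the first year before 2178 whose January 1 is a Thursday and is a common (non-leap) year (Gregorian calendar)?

Jan 1 advances by 2 weekdays after a leap year and by 1 after a common year.
2178: Jan 1 is Thursday.
2177: Wednesday
2176: Monday (leap)
2175: Sunday
2174: Saturday
2173: Friday
2172: Wednesday (leap)
2171: Tuesday
2170: Monday
2169: Sunday
2168: Friday (leap)
2167: Thursday
2167 begins on a Thursday and is a common year.

2167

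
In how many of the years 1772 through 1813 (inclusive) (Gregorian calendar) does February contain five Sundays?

February has 28 days (29 in leap years); it has five Sundays when Sunday falls among the first (month-length − 28) days — i.e. when February 1 is Sunday in a leap year (never in a common year).
February 1 by year: 1772:Sat 1773:Mon 1774:Tue 1775:Wed 1776:Thu 1777:Sat 1778:Sun 1779:Mon 1780:Tue 1781:Thu 1782:Fri 1783:Sat 1784:Sun✓ 1785:Tue 1786:Wed …(12 more)… 1799:Fri 1800:Sat 1801:Sun 1802:Mon 1803:Tue 1804:Wed 1805:Fri 1806:Sat 1807:Sun 1808:Mon 1809:Wed 1810:Thu 1811:Fri 1812:Sat 1813:Mon
Years with five Sundays: 1784 → 1.

1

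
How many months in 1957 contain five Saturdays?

A month of length L has five Saturdays iff its first Saturday is on day ≤ L−28 (so day 1–3 in a 31-day month, 1–2 in a 30-day month, day 1 in a leap February).
Checking each month of 1957: Jan starts Tue (31d); Feb starts Fri (28d); Mar starts Fri (31d) ✓; Apr starts Mon (30d); May starts Wed (31d); Jun starts Sat (30d) ✓; Jul starts Mon (31d); Aug starts Thu (31d) ✓; Sep starts Sun (30d); Oct starts Tue (31d); Nov starts Fri (30d) ✓; Dec starts Sun (31d).
Five-Saturday months: March, June, August, November → 4.

4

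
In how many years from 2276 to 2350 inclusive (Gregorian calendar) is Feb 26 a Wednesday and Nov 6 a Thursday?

8

Check each year's weekday for Feb 26 and Nov 6:
  2276: Sat/Mon  2277: Mon/Tue  2278: Tue/Wed  2279: Wed/Thu ✓  2280: Thu/Sat  2281: Sat/Sun  2282: Sun/Mon  2283: Mon/Tue  2284: Tue/Thu  2285: Thu/Fri  2286: Fri/Sat  2287: Sat/Sun  2288: Sun/Tue  2289: Tue/Wed  …(47 more)…  2337: Fri/Sat  2338: Sat/Sun  2339: Sun/Mon  2340: Mon/Wed  2341: Wed/Thu ✓  2342: Thu/Fri  2343: Fri/Sat  2344: Sat/Mon  2345: Mon/Tue  2346: Tue/Wed  2347: Wed/Thu ✓  2348: Thu/Sat  2349: Sat/Sun  2350: Sun/Mon
Both conditions hold in: 2279, 2290, 2302, 2313, 2319, 2330, 2341, 2347 — 8.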